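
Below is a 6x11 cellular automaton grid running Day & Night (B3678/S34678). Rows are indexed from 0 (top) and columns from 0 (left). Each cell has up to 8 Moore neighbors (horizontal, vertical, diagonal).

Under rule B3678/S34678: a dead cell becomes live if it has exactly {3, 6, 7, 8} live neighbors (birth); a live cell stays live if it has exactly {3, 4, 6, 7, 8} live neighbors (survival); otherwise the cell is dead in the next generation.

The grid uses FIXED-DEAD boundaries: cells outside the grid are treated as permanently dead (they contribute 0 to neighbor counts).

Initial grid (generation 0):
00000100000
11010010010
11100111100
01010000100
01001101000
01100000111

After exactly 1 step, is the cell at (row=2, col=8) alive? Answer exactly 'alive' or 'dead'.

Simulating step by step:
Generation 0 (given above): 25 live cells
Generation 1: 17 live cells
00000000000
11001010100
10011011110
01000000100
11010000000
00000000000

Cell (2,8) at generation 1: 1 -> alive

Answer: alive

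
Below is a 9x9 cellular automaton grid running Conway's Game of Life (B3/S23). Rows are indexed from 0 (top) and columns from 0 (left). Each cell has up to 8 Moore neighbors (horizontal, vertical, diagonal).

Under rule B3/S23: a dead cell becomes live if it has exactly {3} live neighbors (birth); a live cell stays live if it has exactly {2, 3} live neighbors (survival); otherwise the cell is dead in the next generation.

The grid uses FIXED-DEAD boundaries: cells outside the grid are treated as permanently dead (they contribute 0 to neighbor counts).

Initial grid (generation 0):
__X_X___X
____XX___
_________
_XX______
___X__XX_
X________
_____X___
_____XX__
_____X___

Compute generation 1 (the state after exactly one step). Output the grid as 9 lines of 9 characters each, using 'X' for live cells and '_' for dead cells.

Answer: ___XXX___
___XXX___
_________
__X______
_XX______
______X__
_____XX__
____XXX__
_____XX__

Derivation:
Simulating step by step:
Generation 0 (given above): 15 live cells
Generation 1: 17 live cells
(generation 1 grid is the final answer)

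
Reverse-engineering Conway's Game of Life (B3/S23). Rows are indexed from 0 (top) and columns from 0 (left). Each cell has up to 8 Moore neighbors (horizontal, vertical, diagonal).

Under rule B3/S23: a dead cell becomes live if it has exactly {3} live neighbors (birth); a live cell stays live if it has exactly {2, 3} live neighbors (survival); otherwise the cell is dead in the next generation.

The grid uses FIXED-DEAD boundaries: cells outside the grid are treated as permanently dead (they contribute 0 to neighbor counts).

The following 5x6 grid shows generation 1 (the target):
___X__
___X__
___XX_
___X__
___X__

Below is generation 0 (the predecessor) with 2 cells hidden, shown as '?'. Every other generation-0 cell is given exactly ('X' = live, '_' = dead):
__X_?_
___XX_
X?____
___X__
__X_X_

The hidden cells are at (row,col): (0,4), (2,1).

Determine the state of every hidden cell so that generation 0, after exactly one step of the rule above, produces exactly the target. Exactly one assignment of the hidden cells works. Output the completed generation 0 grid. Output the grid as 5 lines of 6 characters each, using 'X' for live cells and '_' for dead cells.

Hidden generation-0 cells (in order): (0,4), (2,1).
A hidden cell only influences target cells in its own 3x3 neighborhood. Try each of the 2^2 = 4 assignments, step the completed generation 0 forward once under B3/S23, and compare with the target:
  (0,4)=_ (2,1)=_ -> step reproduces the target at every cell -> ACCEPT
  (0,4)=_ (2,1)=X -> step gives (1,1)='X' but target has '_' -> reject
  (0,4)=X (2,1)=_ -> step gives (0,3)='_' but target has 'X' -> reject
  (0,4)=X (2,1)=X -> step gives (0,3)='_' but target has 'X' -> reject
Unique solution: (0,4)=dead, (2,1)=dead.
Check: live-neighbor counts of every cell in the completed generation 0:
011321
122211
012331
122221
011311
Applying B3/S23 to generation 0 with these counts gives:
___X__
___X__
___XX_
___X__
___X__
which matches the target exactly.

Answer: __X___
___XX_
X_____
___X__
__X_X_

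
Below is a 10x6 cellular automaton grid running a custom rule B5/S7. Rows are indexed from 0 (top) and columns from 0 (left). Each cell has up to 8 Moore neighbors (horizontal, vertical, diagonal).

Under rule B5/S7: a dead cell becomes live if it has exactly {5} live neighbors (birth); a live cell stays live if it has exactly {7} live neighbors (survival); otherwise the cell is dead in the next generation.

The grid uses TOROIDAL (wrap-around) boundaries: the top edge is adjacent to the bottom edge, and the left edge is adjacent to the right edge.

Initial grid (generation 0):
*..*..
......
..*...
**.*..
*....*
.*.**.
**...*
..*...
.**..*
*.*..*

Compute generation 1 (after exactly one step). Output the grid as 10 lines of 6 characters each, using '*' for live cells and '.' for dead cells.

Simulating step by step:
Generation 0 (given above): 21 live cells
Generation 1: 4 live cells
(generation 1 grid is the final answer)

Answer: ......
......
......
......
......
.....*
......
**....
......
.*....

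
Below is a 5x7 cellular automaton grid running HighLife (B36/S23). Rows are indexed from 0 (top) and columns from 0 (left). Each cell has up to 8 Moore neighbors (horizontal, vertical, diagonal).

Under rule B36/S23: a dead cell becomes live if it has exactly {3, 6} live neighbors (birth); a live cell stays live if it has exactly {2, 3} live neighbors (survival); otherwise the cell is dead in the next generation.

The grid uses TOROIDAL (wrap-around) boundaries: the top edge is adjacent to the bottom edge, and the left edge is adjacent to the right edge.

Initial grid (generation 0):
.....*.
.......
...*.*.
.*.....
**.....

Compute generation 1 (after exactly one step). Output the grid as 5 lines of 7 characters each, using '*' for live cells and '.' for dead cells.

Answer: .......
....*..
.......
***....
**.....

Derivation:
Simulating step by step:
Generation 0 (given above): 6 live cells
Generation 1: 6 live cells
(generation 1 grid is the final answer)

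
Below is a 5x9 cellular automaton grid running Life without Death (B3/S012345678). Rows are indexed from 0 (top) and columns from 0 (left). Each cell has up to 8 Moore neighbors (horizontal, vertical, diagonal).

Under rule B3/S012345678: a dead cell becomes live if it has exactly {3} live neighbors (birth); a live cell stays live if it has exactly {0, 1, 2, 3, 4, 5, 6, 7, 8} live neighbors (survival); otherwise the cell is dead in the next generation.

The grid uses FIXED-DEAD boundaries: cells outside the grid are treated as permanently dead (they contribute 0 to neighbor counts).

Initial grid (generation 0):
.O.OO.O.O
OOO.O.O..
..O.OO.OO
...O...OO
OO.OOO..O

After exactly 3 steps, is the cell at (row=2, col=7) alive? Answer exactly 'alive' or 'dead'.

Simulating step by step:
Generation 0 (given above): 24 live cells
Generation 1: 30 live cells
OO.OO.OOO
OOO.O.O.O
..O.OO.OO
.O.O...OO
OOOOOO.OO
Generation 2: 33 live cells
OO.OO.OOO
OOO.O.O.O
O.O.OO.OO
OO.O...OO
OOOOOOOOO
Generation 3: 33 live cells
OO.OO.OOO
OOO.O.O.O
O.O.OO.OO
OO.O...OO
OOOOOOOOO

Cell (2,7) at generation 3: 1 -> alive

Answer: alive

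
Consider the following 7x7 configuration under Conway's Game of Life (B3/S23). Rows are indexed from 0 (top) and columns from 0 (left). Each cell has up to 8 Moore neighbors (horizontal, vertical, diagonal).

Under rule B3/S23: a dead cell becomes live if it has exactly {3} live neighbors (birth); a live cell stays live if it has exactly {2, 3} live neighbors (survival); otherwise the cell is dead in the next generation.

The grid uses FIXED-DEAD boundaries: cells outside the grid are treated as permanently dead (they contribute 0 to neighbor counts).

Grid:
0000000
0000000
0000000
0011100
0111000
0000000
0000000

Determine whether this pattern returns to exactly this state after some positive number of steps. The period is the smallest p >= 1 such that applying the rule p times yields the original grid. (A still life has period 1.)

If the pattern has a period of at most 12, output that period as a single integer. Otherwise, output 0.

Answer: 2

Derivation:
Simulating and comparing each generation to the original:
Gen 0 (original, given above): 6 live cells
Gen 1: 6 live cells, differs from original
Gen 2: 6 live cells, MATCHES original -> period = 2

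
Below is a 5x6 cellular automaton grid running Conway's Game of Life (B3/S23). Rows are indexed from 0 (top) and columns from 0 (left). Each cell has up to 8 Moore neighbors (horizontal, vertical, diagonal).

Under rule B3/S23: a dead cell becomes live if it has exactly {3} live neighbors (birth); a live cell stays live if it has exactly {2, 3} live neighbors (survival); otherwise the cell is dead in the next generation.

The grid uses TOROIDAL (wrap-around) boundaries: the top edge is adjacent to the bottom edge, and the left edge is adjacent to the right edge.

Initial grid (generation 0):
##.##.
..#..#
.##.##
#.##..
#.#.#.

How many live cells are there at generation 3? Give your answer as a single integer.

Simulating step by step:
Generation 0 (given above): 16 live cells
Generation 1: 7 live cells
#...#.
......
....##
#.....
#...#.
Generation 2: 6 live cells
......
....#.
.....#
#...#.
##....
Generation 3: 7 live cells
......
......
....##
##....
##...#
Population at generation 3: 7

Answer: 7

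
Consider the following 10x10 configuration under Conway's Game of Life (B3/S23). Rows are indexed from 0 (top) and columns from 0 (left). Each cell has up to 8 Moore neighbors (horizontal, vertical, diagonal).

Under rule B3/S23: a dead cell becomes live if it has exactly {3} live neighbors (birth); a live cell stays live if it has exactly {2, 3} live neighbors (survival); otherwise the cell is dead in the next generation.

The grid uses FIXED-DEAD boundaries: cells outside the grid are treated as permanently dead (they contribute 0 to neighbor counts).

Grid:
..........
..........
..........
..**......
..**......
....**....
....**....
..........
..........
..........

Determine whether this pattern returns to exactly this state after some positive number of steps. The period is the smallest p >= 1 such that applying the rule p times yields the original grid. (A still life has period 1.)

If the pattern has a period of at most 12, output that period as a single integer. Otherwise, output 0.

Answer: 2

Derivation:
Simulating and comparing each generation to the original:
Gen 0 (original, given above): 8 live cells
Gen 1: 6 live cells, differs from original
Gen 2: 8 live cells, MATCHES original -> period = 2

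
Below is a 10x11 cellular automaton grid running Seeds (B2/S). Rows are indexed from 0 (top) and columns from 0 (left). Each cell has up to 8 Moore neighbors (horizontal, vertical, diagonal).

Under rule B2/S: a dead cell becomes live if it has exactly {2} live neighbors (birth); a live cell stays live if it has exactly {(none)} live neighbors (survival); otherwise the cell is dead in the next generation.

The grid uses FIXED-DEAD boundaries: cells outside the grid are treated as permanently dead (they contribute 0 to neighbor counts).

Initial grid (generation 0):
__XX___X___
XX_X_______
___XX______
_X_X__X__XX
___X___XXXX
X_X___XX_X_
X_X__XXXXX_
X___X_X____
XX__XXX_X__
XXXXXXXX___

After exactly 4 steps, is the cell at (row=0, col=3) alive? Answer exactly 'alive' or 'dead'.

Simulating step by step:
Generation 0 (given above): 47 live cells
Generation 1: 14 live cells
X___X______
___________
_____X___XX
_____X_____
X___XX_____
____X______
____X_____X
__X________
___________
________X__
Generation 2: 12 live cells
___________
____XX___XX
____X_X____
_________XX
___X__X____
___________
_____X_____
___X_______
___________
___________
Generation 3: 19 live cells
____XX___XX
___X__X____
___X____X__
___XX_XX___
_________XX
____XXX____
____X______
____X______
___________
___________
Generation 4: 16 live cells
___X__X____
__X____XX_X
___________
__X__X____X
________X__
___X_____XX
______X____
___X_X_____
___________
___________

Cell (0,3) at generation 4: 1 -> alive

Answer: alive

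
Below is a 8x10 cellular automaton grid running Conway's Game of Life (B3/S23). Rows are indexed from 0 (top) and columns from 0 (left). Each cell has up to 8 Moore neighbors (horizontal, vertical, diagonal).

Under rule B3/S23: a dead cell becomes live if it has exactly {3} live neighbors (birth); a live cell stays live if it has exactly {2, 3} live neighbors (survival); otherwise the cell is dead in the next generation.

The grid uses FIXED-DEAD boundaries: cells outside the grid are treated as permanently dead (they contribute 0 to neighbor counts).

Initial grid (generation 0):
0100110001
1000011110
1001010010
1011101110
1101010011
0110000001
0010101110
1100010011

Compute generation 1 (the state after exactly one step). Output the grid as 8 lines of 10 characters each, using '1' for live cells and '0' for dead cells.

Answer: 0000110110
1100000111
1011000001
1000001000
1000011001
1000111001
1011011100
0100011011

Derivation:
Simulating step by step:
Generation 0 (given above): 39 live cells
Generation 1: 35 live cells
(generation 1 grid is the final answer)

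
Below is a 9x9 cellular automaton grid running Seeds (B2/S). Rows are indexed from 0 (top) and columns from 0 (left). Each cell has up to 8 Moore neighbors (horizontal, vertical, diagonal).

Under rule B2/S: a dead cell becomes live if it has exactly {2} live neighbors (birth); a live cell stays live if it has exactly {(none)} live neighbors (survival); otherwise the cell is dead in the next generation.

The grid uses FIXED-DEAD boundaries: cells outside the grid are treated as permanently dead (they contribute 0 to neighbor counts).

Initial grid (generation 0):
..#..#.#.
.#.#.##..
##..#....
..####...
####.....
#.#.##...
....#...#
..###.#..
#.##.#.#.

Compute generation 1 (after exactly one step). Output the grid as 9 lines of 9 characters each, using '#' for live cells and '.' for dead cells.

Answer: .#.#.....
.......#.
.........
.........
......#..
.........
......##.
........#
.........

Derivation:
Simulating step by step:
Generation 0 (given above): 33 live cells
Generation 1: 7 live cells
(generation 1 grid is the final answer)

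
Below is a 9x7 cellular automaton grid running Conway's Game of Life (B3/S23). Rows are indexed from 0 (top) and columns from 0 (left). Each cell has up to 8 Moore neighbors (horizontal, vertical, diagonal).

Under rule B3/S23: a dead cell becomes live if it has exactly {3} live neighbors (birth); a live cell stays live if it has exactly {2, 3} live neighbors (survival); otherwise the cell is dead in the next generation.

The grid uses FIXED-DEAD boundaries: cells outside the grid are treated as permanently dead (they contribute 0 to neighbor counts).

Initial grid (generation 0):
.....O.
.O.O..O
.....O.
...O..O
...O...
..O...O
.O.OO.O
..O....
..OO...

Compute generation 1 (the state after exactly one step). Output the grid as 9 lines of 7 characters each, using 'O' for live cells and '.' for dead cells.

Answer: .......
....OOO
..O.OOO
....O..
..OO...
..O.OO.
.O.O.O.
.O..O..
..OO...

Derivation:
Simulating step by step:
Generation 0 (given above): 17 live cells
Generation 1: 20 live cells
(generation 1 grid is the final answer)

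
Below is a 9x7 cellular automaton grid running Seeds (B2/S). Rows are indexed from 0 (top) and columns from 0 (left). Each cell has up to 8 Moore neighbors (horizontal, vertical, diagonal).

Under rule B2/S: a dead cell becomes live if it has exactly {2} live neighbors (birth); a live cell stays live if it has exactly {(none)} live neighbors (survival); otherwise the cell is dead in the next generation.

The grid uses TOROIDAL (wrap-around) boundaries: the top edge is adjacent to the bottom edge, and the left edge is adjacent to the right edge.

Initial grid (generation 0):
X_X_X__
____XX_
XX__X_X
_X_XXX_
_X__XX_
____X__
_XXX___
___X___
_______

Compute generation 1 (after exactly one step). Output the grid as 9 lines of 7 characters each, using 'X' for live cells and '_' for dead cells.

Answer: _X____X
__X____
_______
_______
X_____X
X______
_______
_X__X__
_XX_X__

Derivation:
Simulating step by step:
Generation 0 (given above): 21 live cells
Generation 1: 11 live cells
(generation 1 grid is the final answer)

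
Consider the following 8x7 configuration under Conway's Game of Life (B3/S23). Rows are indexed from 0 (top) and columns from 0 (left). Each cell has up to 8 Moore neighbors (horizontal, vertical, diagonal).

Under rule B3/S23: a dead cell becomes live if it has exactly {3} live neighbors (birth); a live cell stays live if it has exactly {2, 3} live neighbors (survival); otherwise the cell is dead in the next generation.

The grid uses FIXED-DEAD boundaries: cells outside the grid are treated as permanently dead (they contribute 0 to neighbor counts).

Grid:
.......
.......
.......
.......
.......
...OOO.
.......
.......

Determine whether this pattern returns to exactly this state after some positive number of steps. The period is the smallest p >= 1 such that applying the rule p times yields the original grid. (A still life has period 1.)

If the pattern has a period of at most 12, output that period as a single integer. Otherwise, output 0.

Answer: 2

Derivation:
Simulating and comparing each generation to the original:
Gen 0 (original, given above): 3 live cells
Gen 1: 3 live cells, differs from original
Gen 2: 3 live cells, MATCHES original -> period = 2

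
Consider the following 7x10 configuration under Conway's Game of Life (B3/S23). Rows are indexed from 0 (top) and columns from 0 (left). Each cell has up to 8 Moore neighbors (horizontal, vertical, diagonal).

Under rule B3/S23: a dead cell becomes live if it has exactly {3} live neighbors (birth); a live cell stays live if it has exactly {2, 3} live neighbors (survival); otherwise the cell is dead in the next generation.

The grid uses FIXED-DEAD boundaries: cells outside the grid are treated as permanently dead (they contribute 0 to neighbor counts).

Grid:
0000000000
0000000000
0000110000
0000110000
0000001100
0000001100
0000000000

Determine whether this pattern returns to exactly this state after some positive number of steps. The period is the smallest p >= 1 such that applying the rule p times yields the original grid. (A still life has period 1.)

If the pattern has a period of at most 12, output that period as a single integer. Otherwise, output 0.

Answer: 2

Derivation:
Simulating and comparing each generation to the original:
Gen 0 (original, given above): 8 live cells
Gen 1: 6 live cells, differs from original
Gen 2: 8 live cells, MATCHES original -> period = 2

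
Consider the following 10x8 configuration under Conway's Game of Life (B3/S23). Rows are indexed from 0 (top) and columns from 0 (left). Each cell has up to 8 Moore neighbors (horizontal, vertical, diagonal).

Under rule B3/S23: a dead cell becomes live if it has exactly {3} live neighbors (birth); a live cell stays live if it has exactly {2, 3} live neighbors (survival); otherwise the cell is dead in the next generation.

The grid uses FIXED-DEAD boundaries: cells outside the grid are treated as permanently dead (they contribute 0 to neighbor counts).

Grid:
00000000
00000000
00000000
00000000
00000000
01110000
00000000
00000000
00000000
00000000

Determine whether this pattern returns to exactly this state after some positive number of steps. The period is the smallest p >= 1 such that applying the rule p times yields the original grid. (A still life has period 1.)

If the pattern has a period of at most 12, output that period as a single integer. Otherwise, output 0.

Simulating and comparing each generation to the original:
Gen 0 (original, given above): 3 live cells
Gen 1: 3 live cells, differs from original
Gen 2: 3 live cells, MATCHES original -> period = 2

Answer: 2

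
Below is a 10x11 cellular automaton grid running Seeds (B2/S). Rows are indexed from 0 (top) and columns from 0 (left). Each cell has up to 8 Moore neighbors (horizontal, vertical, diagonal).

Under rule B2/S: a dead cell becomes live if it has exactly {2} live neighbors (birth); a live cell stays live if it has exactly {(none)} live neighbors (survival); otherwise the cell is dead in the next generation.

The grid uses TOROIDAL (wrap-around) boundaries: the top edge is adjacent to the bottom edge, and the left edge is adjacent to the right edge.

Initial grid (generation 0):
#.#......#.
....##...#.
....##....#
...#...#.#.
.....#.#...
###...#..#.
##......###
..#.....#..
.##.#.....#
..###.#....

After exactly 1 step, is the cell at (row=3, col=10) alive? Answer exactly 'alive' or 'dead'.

Answer: alive

Derivation:
Simulating step by step:
Generation 0 (given above): 34 live cells
Generation 1: 18 live cells
......#.#..
##....#.#..
...........
..........#
#..##....#.
.....#.....
...#.......
.......#...
#......#.#.
.........#.

Cell (3,10) at generation 1: 1 -> alive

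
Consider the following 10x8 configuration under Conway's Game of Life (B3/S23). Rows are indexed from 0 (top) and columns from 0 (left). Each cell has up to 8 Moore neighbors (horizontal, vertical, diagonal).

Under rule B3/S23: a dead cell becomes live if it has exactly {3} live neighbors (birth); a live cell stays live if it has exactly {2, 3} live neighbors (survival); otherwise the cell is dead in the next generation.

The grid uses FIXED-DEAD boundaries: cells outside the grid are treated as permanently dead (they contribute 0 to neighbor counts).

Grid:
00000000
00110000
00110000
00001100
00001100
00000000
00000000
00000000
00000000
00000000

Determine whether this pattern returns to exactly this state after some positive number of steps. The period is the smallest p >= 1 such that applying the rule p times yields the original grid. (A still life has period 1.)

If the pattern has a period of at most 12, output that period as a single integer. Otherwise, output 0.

Simulating and comparing each generation to the original:
Gen 0 (original, given above): 8 live cells
Gen 1: 6 live cells, differs from original
Gen 2: 8 live cells, MATCHES original -> period = 2

Answer: 2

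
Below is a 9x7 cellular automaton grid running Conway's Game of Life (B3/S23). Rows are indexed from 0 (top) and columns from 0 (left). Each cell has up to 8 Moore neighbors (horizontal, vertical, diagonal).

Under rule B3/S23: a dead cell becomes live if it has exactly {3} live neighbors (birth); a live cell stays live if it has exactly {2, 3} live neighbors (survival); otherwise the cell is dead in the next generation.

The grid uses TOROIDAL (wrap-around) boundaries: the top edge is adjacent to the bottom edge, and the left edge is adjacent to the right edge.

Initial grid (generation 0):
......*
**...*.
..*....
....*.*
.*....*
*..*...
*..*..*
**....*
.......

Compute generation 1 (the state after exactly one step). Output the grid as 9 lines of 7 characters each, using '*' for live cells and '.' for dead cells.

Answer: *.....*
**....*
**...**
*....*.
.....**
.**....
..*....
.*....*
......*

Derivation:
Simulating step by step:
Generation 0 (given above): 17 live cells
Generation 1: 19 live cells
(generation 1 grid is the final answer)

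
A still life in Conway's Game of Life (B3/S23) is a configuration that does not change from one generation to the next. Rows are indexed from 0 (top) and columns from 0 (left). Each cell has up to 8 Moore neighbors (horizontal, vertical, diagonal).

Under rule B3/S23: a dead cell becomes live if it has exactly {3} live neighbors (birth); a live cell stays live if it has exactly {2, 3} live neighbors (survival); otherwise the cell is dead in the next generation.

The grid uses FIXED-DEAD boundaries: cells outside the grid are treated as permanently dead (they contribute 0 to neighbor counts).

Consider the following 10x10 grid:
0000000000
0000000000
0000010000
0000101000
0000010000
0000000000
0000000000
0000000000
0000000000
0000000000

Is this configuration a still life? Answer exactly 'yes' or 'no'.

Answer: yes

Derivation:
Compute generation 1 and compare to generation 0 (given above):
Generation 1:
0000000000
0000000000
0000010000
0000101000
0000010000
0000000000
0000000000
0000000000
0000000000
0000000000
The grids are IDENTICAL -> still life.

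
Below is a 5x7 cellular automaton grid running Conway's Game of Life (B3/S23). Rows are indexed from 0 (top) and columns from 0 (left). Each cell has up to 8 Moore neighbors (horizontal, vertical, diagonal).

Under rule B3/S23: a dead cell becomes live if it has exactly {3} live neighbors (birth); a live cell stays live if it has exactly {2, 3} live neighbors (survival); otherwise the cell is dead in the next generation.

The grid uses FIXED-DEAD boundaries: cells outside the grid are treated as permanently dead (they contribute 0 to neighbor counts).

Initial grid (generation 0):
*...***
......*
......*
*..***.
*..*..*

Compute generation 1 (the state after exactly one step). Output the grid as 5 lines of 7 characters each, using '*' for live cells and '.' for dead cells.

Answer: .....**
......*
....*.*
...****
...*.*.

Derivation:
Simulating step by step:
Generation 0 (given above): 13 live cells
Generation 1: 11 live cells
(generation 1 grid is the final answer)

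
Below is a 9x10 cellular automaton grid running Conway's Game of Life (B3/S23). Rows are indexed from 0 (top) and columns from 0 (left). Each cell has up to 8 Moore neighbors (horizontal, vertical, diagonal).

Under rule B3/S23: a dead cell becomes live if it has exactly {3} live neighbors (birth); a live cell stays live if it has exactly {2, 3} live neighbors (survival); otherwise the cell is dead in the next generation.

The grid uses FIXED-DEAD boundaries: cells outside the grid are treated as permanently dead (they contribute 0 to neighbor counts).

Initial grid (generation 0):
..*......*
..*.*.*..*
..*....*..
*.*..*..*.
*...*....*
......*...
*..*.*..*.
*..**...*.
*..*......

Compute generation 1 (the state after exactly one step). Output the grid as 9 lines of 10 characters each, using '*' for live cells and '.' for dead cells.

Answer: ...*......
.**.....*.
..*..****.
...*....*.
.*...*....
....**....
...*.*.*..
****......
...**.....

Derivation:
Simulating step by step:
Generation 0 (given above): 26 live cells
Generation 1: 24 live cells
(generation 1 grid is the final answer)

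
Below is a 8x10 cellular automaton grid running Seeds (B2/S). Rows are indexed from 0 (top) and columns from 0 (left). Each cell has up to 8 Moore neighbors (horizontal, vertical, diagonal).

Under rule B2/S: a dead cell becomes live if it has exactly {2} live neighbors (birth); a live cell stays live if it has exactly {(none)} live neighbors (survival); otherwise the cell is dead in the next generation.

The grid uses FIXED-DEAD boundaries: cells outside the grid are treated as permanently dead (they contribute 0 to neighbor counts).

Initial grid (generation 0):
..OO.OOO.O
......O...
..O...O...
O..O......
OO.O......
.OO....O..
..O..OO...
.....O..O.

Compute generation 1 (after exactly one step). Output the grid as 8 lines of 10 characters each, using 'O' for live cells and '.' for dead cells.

Answer: ....O...O.
.O..O...O.
.O.O.O.O..
....O.....
....O.....
....OO....
...OO...O.
....O..O..

Derivation:
Simulating step by step:
Generation 0 (given above): 22 live cells
Generation 1: 18 live cells
(generation 1 grid is the final answer)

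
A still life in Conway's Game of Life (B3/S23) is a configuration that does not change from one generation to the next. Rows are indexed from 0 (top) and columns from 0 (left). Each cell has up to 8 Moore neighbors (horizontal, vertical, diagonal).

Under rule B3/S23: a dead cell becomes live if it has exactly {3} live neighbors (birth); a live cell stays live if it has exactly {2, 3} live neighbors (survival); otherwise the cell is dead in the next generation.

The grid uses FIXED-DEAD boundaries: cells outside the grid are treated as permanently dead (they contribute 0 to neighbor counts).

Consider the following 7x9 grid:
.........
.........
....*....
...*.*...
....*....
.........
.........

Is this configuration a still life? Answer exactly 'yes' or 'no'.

Compute generation 1 and compare to generation 0 (given above):
Generation 1:
.........
.........
....*....
...*.*...
....*....
.........
.........
The grids are IDENTICAL -> still life.

Answer: yes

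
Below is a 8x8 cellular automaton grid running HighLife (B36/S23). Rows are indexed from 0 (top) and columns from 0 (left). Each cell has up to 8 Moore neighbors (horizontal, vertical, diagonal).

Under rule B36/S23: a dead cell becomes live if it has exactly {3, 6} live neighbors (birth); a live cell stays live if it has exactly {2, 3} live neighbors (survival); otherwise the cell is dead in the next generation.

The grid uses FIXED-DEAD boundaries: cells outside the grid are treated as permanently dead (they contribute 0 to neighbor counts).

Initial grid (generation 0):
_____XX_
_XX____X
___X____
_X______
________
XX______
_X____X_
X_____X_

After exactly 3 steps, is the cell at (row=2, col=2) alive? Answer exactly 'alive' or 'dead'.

Simulating step by step:
Generation 0 (given above): 13 live cells
Generation 1: 9 live cells
______X_
__X___X_
_X______
________
XX______
XX______
_X______
________
Generation 2: 7 live cells
________
________
________
XX______
XX______
__X_____
XX______
________
Generation 3: 6 live cells
________
________
________
XX______
X_X_____
__X_____
_X______
________

Cell (2,2) at generation 3: 0 -> dead

Answer: dead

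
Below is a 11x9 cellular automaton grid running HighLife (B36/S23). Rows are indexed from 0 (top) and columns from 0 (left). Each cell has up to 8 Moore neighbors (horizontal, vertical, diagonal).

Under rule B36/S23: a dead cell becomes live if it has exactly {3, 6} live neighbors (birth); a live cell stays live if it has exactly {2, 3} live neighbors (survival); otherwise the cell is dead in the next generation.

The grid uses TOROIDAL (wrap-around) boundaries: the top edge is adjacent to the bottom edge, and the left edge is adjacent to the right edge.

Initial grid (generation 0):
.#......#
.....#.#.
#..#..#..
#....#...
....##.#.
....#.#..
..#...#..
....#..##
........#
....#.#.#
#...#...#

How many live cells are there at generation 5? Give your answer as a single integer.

Answer: 26

Derivation:
Simulating step by step:
Generation 0 (given above): 26 live cells
Generation 1: 28 live cells
.......##
#.....###
....###.#
.....#..#
....#....
...##.##.
...#..#..
.......##
#....#..#
.....#..#
.....#..#
Generation 2: 32 live cells
.........
#........
....#..#.
......##.
...##.##.
...##.##.
...####.#
#.....###
#.....#..
....#####
#.....#.#
Generation 3: 22 live cells
#.......#
.........
......###
...##...#
...##...#
..#.....#
#..#.....
#...#....
#.......#
.........
#.....#.#
Generation 4: 32 live cells
#......##
#........
.......##
#..###..#
#.#.#..##
#.#.#...#
##.#....#
##.......
#.......#
.......#.
#......##
Generation 5: 26 live cells
.#.....#.
#.......#
....#..#.
.#.####..
..##...#.
.##.#....
...#.....
..#......
##......#
.......##
#.....#..
Population at generation 5: 26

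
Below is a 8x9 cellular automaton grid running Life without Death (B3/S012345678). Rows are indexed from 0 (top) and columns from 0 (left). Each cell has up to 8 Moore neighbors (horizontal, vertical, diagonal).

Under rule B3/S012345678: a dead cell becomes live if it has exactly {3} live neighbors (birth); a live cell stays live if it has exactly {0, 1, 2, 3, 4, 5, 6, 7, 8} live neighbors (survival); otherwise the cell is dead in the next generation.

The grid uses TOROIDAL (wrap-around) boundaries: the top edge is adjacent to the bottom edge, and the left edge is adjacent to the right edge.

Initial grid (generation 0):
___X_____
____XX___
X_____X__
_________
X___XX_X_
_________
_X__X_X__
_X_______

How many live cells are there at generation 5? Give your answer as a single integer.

Answer: 51

Derivation:
Simulating step by step:
Generation 0 (given above): 13 live cells
Generation 1: 21 live cells
___XX____
____XX___
X____XX__
_____XX_X
X___XX_X_
____X_X__
_X__X_X__
_XX______
Generation 2: 34 live cells
__XXXX___
___XXXX__
X____XXX_
X____XX_X
X___XX_XX
___XX_XX_
_XXXX_X__
_XX_XX___
Generation 3: 43 live cells
_XXXXX___
__XXXXXX_
X____XXX_
XX___XX_X
X__XXX_XX
XX_XX_XX_
_XXXX_XX_
_XX_XXX__
Generation 4: 50 live cells
_XXXXX_X_
__XXXXXXX
X_XX_XXX_
XX___XX_X
X__XXX_XX
XX_XX_XX_
_XXXX_XXX
XXX_XXXX_
Generation 5: 51 live cells
_XXXXX_X_
X_XXXXXXX
X_XX_XXX_
XX___XX_X
X__XXX_XX
XX_XX_XX_
_XXXX_XXX
XXX_XXXX_
Population at generation 5: 51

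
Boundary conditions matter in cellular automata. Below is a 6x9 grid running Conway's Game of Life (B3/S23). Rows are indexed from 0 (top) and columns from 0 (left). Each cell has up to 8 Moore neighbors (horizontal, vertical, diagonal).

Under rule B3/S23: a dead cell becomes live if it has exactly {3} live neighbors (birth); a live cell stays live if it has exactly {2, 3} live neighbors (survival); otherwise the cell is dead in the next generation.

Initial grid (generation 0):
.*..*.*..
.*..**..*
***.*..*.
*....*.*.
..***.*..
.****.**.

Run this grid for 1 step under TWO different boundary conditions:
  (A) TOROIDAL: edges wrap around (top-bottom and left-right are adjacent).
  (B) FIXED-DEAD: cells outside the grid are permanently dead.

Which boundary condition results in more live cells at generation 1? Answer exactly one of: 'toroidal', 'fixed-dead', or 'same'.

Under TOROIDAL boundary, generation 1:
.*....*..
....*.***
..***..*.
*....*.*.
........*
.*....**.
Population = 17

Under FIXED-DEAD boundary, generation 1:
....*....
....*.**.
*.***..**
*....*.*.
.........
.*..*.**.
Population = 17

Comparison: toroidal=17, fixed-dead=17 -> same

Answer: same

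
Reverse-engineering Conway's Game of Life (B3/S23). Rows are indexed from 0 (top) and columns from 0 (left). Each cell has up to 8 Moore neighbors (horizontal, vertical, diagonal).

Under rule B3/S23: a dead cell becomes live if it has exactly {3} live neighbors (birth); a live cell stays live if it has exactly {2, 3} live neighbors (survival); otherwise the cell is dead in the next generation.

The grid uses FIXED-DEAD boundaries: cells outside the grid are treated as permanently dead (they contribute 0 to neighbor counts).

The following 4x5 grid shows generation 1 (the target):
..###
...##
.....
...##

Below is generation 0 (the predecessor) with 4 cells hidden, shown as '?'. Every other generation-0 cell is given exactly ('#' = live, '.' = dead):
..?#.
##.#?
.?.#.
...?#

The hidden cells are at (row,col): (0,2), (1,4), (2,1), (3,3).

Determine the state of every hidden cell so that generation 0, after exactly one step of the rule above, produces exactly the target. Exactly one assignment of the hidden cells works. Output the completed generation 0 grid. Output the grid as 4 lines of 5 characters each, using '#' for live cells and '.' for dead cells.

Answer: ...#.
##.##
...#.
...##

Derivation:
Hidden generation-0 cells (in order): (0,2), (1,4), (2,1), (3,3).
A hidden cell only influences target cells in its own 3x3 neighborhood. Try each of the 2^4 = 16 assignments, step the completed generation 0 forward once under B3/S23, and compare with the target:
  (0,2)=. (1,4)=. (2,1)=. (3,3)=. -> step gives (0,3)='.' but target has '#' -> reject
  (0,2)=. (1,4)=. (2,1)=. (3,3)=# -> step gives (0,3)='.' but target has '#' -> reject
  (0,2)=. (1,4)=. (2,1)=# (3,3)=. -> step gives (0,3)='.' but target has '#' -> reject
  (0,2)=. (1,4)=. (2,1)=# (3,3)=# -> step gives (0,3)='.' but target has '#' -> reject
  (0,2)=. (1,4)=# (2,1)=. (3,3)=. -> step gives (2,2)='#' but target has '.' -> reject
  (0,2)=. (1,4)=# (2,1)=. (3,3)=# -> step reproduces the target at every cell -> ACCEPT
  (0,2)=. (1,4)=# (2,1)=# (3,3)=. -> step gives (1,0)='#' but target has '.' -> reject
  (0,2)=. (1,4)=# (2,1)=# (3,3)=# -> step gives (1,0)='#' but target has '.' -> reject
  (0,2)=# (1,4)=. (2,1)=. (3,3)=. -> step gives (0,1)='#' but target has '.' -> reject
  (0,2)=# (1,4)=. (2,1)=. (3,3)=# -> step gives (0,1)='#' but target has '.' -> reject
  (0,2)=# (1,4)=. (2,1)=# (3,3)=. -> step gives (0,1)='#' but target has '.' -> reject
  (0,2)=# (1,4)=. (2,1)=# (3,3)=# -> step gives (0,1)='#' but target has '.' -> reject
  (0,2)=# (1,4)=# (2,1)=. (3,3)=. -> step gives (0,1)='#' but target has '.' -> reject
  (0,2)=# (1,4)=# (2,1)=. (3,3)=# -> step gives (0,1)='#' but target has '.' -> reject
  (0,2)=# (1,4)=# (2,1)=# (3,3)=. -> step gives (0,1)='#' but target has '.' -> reject
  (0,2)=# (1,4)=# (2,1)=# (3,3)=# -> step gives (0,1)='#' but target has '.' -> reject
Unique solution: (0,2)=dead, (1,4)=live, (2,1)=dead, (3,3)=live.
Check: live-neighbor counts of every cell in the completed generation 0:
22323
11433
22445
00222
Applying B3/S23 to generation 0 with these counts gives:
..###
...##
.....
...##
which matches the target exactly.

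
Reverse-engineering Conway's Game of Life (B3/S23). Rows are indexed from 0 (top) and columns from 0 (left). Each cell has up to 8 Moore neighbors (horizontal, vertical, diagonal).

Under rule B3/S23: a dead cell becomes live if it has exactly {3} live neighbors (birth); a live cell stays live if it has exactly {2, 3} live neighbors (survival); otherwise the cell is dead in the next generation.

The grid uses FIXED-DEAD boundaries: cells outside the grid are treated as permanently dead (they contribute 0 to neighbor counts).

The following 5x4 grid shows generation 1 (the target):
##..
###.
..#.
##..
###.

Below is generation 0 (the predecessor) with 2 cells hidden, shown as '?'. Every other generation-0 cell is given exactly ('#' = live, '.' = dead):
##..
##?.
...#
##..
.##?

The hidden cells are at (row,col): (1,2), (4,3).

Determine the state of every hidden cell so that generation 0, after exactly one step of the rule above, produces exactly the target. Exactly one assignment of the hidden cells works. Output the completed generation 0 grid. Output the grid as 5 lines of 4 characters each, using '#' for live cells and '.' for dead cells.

Answer: ##..
##..
...#
##..
.##.

Derivation:
Hidden generation-0 cells (in order): (1,2), (4,3).
A hidden cell only influences target cells in its own 3x3 neighborhood. Try each of the 2^2 = 4 assignments, step the completed generation 0 forward once under B3/S23, and compare with the target:
  (1,2)=. (4,3)=. -> step reproduces the target at every cell -> ACCEPT
  (1,2)=. (4,3)=# -> step gives (3,3)='#' but target has '.' -> reject
  (1,2)=# (4,3)=. -> step gives (0,1)='.' but target has '#' -> reject
  (1,2)=# (4,3)=# -> step gives (0,1)='.' but target has '#' -> reject
Unique solution: (1,2)=dead, (4,3)=dead.
Check: live-neighbor counts of every cell in the completed generation 0:
3320
3331
4430
2342
3321
Applying B3/S23 to generation 0 with these counts gives:
##..
###.
..#.
##..
###.
which matches the target exactly.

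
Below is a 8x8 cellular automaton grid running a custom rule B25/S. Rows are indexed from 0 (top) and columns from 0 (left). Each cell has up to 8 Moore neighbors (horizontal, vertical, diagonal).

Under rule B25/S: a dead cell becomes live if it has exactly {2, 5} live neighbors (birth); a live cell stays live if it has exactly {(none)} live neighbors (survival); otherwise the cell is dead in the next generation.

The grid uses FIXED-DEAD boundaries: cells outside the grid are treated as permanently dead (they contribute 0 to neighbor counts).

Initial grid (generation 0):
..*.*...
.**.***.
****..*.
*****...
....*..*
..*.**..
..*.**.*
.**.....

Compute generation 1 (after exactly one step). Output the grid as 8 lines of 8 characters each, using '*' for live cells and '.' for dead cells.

Answer: ......*.
.......*
....**.*
......**
*.....*.
.*.*...*
...*....
....***.

Derivation:
Simulating step by step:
Generation 0 (given above): 28 live cells
Generation 1: 16 live cells
(generation 1 grid is the final answer)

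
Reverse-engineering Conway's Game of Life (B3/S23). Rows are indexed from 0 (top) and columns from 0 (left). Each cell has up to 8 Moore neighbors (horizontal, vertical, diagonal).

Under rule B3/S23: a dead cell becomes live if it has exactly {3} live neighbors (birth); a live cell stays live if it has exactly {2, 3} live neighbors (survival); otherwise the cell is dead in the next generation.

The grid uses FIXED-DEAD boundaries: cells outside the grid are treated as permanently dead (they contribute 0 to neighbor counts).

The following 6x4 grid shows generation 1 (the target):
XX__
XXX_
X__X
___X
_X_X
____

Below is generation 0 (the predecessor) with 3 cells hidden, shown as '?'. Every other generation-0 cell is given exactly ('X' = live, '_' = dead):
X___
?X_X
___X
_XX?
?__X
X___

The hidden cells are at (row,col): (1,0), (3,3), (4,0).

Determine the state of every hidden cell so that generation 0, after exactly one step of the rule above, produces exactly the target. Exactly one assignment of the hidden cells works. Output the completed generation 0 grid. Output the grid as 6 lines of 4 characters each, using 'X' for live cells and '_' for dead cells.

Answer: X___
XX_X
___X
_XXX
___X
X___

Derivation:
Hidden generation-0 cells (in order): (1,0), (3,3), (4,0).
A hidden cell only influences target cells in its own 3x3 neighborhood. Try each of the 2^3 = 8 assignments, step the completed generation 0 forward once under B3/S23, and compare with the target:
  (1,0)=_ (3,3)=_ (4,0)=_ -> step gives (0,0)='_' but target has 'X' -> reject
  (1,0)=_ (3,3)=_ (4,0)=X -> step gives (0,0)='_' but target has 'X' -> reject
  (1,0)=_ (3,3)=X (4,0)=_ -> step gives (0,0)='_' but target has 'X' -> reject
  (1,0)=_ (3,3)=X (4,0)=X -> step gives (0,0)='_' but target has 'X' -> reject
  (1,0)=X (3,3)=_ (4,0)=_ -> step gives (3,2)='X' but target has '_' -> reject
  (1,0)=X (3,3)=_ (4,0)=X -> step gives (3,1)='X' but target has '_' -> reject
  (1,0)=X (3,3)=X (4,0)=_ -> step reproduces the target at every cell -> ACCEPT
  (1,0)=X (3,3)=X (4,0)=X -> step gives (3,1)='X' but target has '_' -> reject
Unique solution: (1,0)=live, (3,3)=live, (4,0)=dead.
Check: live-neighbor counts of every cell in the completed generation 0:
2321
2231
3463
1143
2342
0111
Applying B3/S23 to generation 0 with these counts gives:
XX__
XXX_
X__X
___X
_X_X
____
which matches the target exactly.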